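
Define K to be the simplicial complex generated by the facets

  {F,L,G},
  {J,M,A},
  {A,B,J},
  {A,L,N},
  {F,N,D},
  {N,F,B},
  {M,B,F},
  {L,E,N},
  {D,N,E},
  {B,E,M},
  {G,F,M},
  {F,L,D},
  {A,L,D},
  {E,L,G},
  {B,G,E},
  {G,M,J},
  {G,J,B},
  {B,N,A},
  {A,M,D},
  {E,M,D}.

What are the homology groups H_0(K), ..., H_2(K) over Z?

Fix the vertex order A < B < D < E < F < G < J < L < M < N and write every simplex with vertices in increasing order. Then dim K = 2 and the simplices of K are:

  0-simplices (10): A, B, D, E, F, G, J, L, M, N
  1-simplices (30): AB, AD, AJ, AL, AM, AN, BE, BF, BG, BJ, BM, BN, DE, DF, DL, DM, DN, EG, EL, EM, EN, FG, FL, FM, FN, GJ, GL, GM, JM, LN
  2-simplices (20): ABJ, ABN, ADL, ADM, AJM, ALN, BEG, BEM, BFM, BFN, BGJ, DEM, DEN, DFL, DFN, EGL, ELN, FGL, FGM, GJM

so the chain groups are C_0 ≅ Z^10, C_1 ≅ Z^30, C_2 ≅ Z^20.

∂_1: C_1 → C_0 sends each edge [p,q] (with p < q) to q − p. For instance
  ∂AB = B − A.
The resulting 10×30 matrix has rank 9, and its Smith normal form has invariant factors (1,1,1,1,1,1,1,1,1).

The boundary map ∂_2: C_2 → C_1 maps a triangle to the signed sum of its edges. For instance
  ∂AJM = JM − AM + AJ,
  ∂ALN = LN − AN + AL.
As a 30×20 matrix over Z this has rank 20, with invariant factors (1,1,1,1,1,1,1,1,1,1,1,1,1,1,1,1,1,1,1,2).

Reading off H_k = ker ∂_k / im ∂_{k+1}:

  H_0: rank C_0 − rank ∂_1 = 10 − 9 = 1, and the invariant factors of ∂_1 are all 1, so H_0 ≅ Z.
  H_1: rank ker ∂_1 − rank ∂_2 = (30 − 9) − 20 = 1, and ∂_2 has invariant factor 2 > 1, so H_1 ≅ Z ⊕ Z/2.
  H_2: rank ker ∂_2 − rank ∂_3 = (20 − 20) − 0 = 0, and there is no ∂_3, so H_2 ≅ 0.

As a check, the Euler characteristic is 10 − 30 + 20 = 0, which agrees with 1 − 1 + 0 = 0.

H_0 ≅ Z,  H_1 ≅ Z ⊕ Z/2,  H_2 = 0.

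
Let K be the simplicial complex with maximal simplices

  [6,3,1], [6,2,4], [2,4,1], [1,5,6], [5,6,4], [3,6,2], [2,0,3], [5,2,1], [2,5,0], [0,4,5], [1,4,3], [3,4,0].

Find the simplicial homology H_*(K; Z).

Take the total order 0 < 1 < 2 < 3 < 4 < 5 < 6 on the vertex set. Then K (dimension 2) consists of the simplices:

  0-simplices (7): [0], [1], [2], [3], [4], [5], [6]
  1-simplices (18): [0,2], [0,3], [0,4], [0,5], [1,2], [1,3], [1,4], [1,5], [1,6], [2,3], [2,4], [2,5], [2,6], [3,4], [3,6], [4,5], [4,6], [5,6]
  2-simplices (12): [0,2,3], [0,2,5], [0,3,4], [0,4,5], [1,2,4], [1,2,5], [1,3,4], [1,3,6], [1,5,6], [2,3,6], [2,4,6], [4,5,6]

so the chain groups are C_0 ≅ Z^7, C_1 ≅ Z^18, C_2 ≅ Z^12.

The boundary map ∂_1: C_1 → C_0 is given by ∂[p,q] = [q] − [p].
The resulting 7×18 matrix has rank 6, and its Smith normal form has invariant factors (1,1,1,1,1,1).

∂_2: C_2 → C_1 sends each 2-simplex [p,q,r] to [q,r] − [p,r] + [p,q]. For instance
  ∂[0,3,4] = [3,4] − [0,4] + [0,3],
  ∂[1,3,4] = [3,4] − [1,4] + [1,3].
The resulting 18×12 matrix has rank 12, and its Smith normal form has invariant factors (1,1,1,1,1,1,1,1,1,1,1,2).

Reading off H_k = ker ∂_k / im ∂_{k+1}:

  H_0: rank C_0 − rank ∂_1 = 7 − 6 = 1, and the invariant factors of ∂_1 are all 1, so H_0 = Z.
  H_1: rank ker ∂_1 − rank ∂_2 = (18 − 6) − 12 = 0, and ∂_2 has invariant factor 2 > 1, so H_1 = Z_2.
  H_2: rank ker ∂_2 − rank ∂_3 = (12 − 12) − 0 = 0, and there is no ∂_3, so H_2 = 0.

As a check, the Euler characteristic is 7 − 18 + 12 = 1, which agrees with 1 − 0 + 0 = 1.

H_0 = Z,  H_1 = Z_2,  H_2 = 0.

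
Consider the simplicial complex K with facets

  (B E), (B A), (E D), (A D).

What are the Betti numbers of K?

K has 4 vertices, 4 edges.
rank ∂_0 = 0, rank ∂_1 = 3 ⇒ b_0 = 4 − 0 − 3 = 1; all invariant factors of ∂_1 are 1 so no torsion. So H_0 = Z.
rank ∂_1 = 3, rank ∂_2 = 0 ⇒ b_1 = 4 − 3 − 0 = 1. So H_1 = Z.

b_0 = 1, b_1 = 1.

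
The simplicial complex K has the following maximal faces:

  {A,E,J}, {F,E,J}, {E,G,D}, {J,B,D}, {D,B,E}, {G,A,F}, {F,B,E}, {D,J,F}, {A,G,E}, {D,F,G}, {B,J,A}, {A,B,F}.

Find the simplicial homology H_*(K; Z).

H_0 ≅ Z,  H_1 ≅ Z_2,  H_2 = 0.

K has 7 vertices, 18 edges, 12 triangles.
rank ∂_0 = 0, rank ∂_1 = 6 ⇒ b_0 = 7 − 0 − 6 = 1; all invariant factors of ∂_1 are 1 so no torsion. So H_0 ≅ Z.
rank ∂_1 = 6, rank ∂_2 = 12 ⇒ b_1 = 18 − 6 − 12 = 0; ∂_2 has invariant factor(s) [2] giving torsion. So H_1 ≅ Z_2.
rank ∂_2 = 12, rank ∂_3 = 0 ⇒ b_2 = 12 − 12 − 0 = 0. So H_2 ≅ 0.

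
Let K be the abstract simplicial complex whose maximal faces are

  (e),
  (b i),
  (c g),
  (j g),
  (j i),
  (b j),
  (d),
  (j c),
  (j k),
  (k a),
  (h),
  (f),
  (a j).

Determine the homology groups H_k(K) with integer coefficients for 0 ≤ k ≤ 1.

H_0 ≅ Z^5,  H_1 ≅ Z^3.

We work with the vertex ordering a < b < c < d < e < f < g < h < i < j < k. The simplices of K, each written with vertices in increasing order, are:

  0-simplices (11): a, b, c, d, e, f, g, h, i, j, k
  1-simplices (9): aj, ak, bi, bj, cg, cj, gj, ij, jk

so the chain groups are C_0 ≅ Z^11, C_1 ≅ Z^9.

Boundary ∂_1: C_1 → C_0 maps an edge to its endpoints' difference, ∂[p,q] = q − p. For instance
  ∂ak = k − a.
The 11×9 boundary matrix has rank 6 and Smith normal form diag(1,1,1,1,1,1).

Computing H_k = (kernel of ∂_k) / (image of ∂_{k+1}):

  H_0: rank C_0 − rank ∂_1 = 11 − 6 = 5, and the invariant factors of ∂_1 are all 1, so H_0 = Z^5.
  H_1: rank ker ∂_1 − rank ∂_2 = (9 − 6) − 0 = 3, and there is no ∂_2, so H_1 = Z^3.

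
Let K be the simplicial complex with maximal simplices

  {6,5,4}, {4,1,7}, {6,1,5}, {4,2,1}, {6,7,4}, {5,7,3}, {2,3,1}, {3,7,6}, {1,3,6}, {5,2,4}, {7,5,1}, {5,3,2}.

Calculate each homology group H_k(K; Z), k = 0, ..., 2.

H_0 = Z,  H_1 = Z/2,  H_2 = 0.

Fix the vertex order 1 < 2 < 3 < 4 < 5 < 6 < 7 and write every simplex with vertices in increasing order. Then dim K = 2 and the simplices of K are:

  0-simplices (7): [1], [2], [3], [4], [5], [6], [7]
  1-simplices (18): [1,2], [1,3], [1,4], [1,5], [1,6], [1,7], [2,3], [2,4], [2,5], [3,5], [3,6], [3,7], [4,5], [4,6], [4,7], [5,6], [5,7], [6,7]
  2-simplices (12): [1,2,3], [1,2,4], [1,3,6], [1,4,7], [1,5,6], [1,5,7], [2,3,5], [2,4,5], [3,5,7], [3,6,7], [4,5,6], [4,6,7]

Hence C_0 ≅ Z^7, C_1 ≅ Z^18, C_2 ≅ Z^12.

The boundary map ∂_1: C_1 → C_0 is given by ∂[p,q] = [q] − [p].
This gives a 7×18 integer matrix of rank 6; reducing to Smith normal form yields diagonal entries (1,1,1,1,1,1).

Boundary ∂_2: C_2 → C_1 sends each 2-simplex [p,q,r] to [q,r] − [p,r] + [p,q]. For instance
  ∂[1,5,7] = [5,7] − [1,7] + [1,5],
  ∂[1,2,4] = [2,4] − [1,4] + [1,2].
This gives a 18×12 integer matrix of rank 12; reducing to Smith normal form yields diagonal entries (1,1,1,1,1,1,1,1,1,1,1,2).

From H_k ≅ ker(∂_k) / im(∂_{k+1}) we obtain:

  H_0: rank C_0 − rank ∂_1 = 7 − 6 = 1, and the invariant factors of ∂_1 are all 1, so H_0 = Z.
  H_1: rank ker ∂_1 − rank ∂_2 = (18 − 6) − 12 = 0, and ∂_2 has invariant factor 2 > 1, so H_1 = Z/2.
  H_2: rank ker ∂_2 − rank ∂_3 = (12 − 12) − 0 = 0, and there is no ∂_3, so H_2 = 0.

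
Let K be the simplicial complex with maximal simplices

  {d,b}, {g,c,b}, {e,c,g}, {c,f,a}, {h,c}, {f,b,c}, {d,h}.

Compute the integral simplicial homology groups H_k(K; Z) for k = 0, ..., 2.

H_0 ≅ Z,  H_1 ≅ Z,  H_2 = 0.

We work with the vertex ordering a < b < c < d < e < f < g < h. The simplices of K, each written with vertices in increasing order, are:

  0-simplices (8): a, b, c, d, e, f, g, h
  1-simplices (12): ac, af, bc, bd, bf, bg, ce, cf, cg, ch, dh, eg
  2-simplices (4): acf, bcf, bcg, ceg

giving chain groups C_0 ≅ Z^8, C_1 ≅ Z^12, C_2 ≅ Z^4.

The boundary map ∂_1: C_1 → C_0 sends each edge [p,q] (with p < q) to q − p. For instance
  ∂ce = e − c.
The resulting 8×12 matrix has rank 7, and its Smith normal form has invariant factors (1,1,1,1,1,1,1).

Boundary ∂_2: C_2 → C_1 acts by ∂[p,q,r] = [q,r] − [p,r] + [p,q]. For instance
  ∂ceg = eg − cg + ce,
  ∂bcg = cg − bg + bc.
As a 12×4 matrix over Z this has rank 4, with invariant factors (1,1,1,1).

From H_k ≅ ker(∂_k) / im(∂_{k+1}) we obtain:

  H_0: rank C_0 − rank ∂_1 = 8 − 7 = 1, and the invariant factors of ∂_1 are all 1, so H_0 ≅ Z.
  H_1: rank ker ∂_1 − rank ∂_2 = (12 − 7) − 4 = 1, and the invariant factors of ∂_2 are all 1, so H_1 ≅ Z.
  H_2: rank ker ∂_2 − rank ∂_3 = (4 − 4) − 0 = 0, and there is no ∂_3, so H_2 ≅ 0.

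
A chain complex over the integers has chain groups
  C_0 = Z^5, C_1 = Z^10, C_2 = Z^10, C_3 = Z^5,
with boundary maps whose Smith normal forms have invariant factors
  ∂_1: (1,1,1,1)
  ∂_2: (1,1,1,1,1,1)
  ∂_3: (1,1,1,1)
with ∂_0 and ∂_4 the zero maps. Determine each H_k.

H_0: b_0 = 5 − 0 − 4 = 1; torsion from ∂_1 factors > 1: none. So H_0 = Z.
H_1: b_1 = 10 − 4 − 6 = 0; torsion from ∂_2 factors > 1: none. So H_1 = 0.
H_2: b_2 = 10 − 6 − 4 = 0; torsion from ∂_3 factors > 1: none. So H_2 = 0.
H_3: b_3 = 5 − 4 − 0 = 1; torsion from ∂_4 factors > 1: none. So H_3 = Z.

H_0 = Z,  H_1 = 0,  H_2 = 0,  H_3 = Z.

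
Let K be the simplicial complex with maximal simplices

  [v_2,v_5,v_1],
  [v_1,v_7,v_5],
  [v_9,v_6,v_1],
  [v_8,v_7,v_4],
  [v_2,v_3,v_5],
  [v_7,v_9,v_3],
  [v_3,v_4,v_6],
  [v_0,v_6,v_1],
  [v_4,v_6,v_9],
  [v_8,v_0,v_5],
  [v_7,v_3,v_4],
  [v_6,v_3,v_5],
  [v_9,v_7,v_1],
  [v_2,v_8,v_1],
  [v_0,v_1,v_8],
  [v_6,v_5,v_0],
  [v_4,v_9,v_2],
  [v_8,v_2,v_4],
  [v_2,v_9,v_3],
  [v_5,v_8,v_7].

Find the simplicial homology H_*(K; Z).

We work with the vertex ordering v_0 < v_1 < v_2 < v_3 < v_4 < v_5 < v_6 < v_7 < v_8 < v_9. The simplices of K, each written with vertices in increasing order, are:

  0-simplices (10): [v_0], [v_1], [v_2], [v_3], [v_4], [v_5], [v_6], [v_7], [v_8], [v_9]
  1-simplices (30): (30 of them)
  2-simplices (20): (20 of them)

so the chain groups are C_0 ≅ Z^10, C_1 ≅ Z^30, C_2 ≅ Z^20.

The boundary map ∂_1: C_1 → C_0 maps an edge to its endpoints' difference, ∂[p,q] = q − p.
The resulting 10×30 matrix has rank 9, and its Smith normal form has invariant factors (1,1,1,1,1,1,1,1,1).

The boundary map ∂_2: C_2 → C_1 maps a triangle to the signed sum of its edges. For instance
  ∂[v_0,v_5,v_8] = [v_5,v_8] − [v_0,v_8] + [v_0,v_5],
  ∂[v_1,v_7,v_9] = [v_7,v_9] − [v_1,v_9] + [v_1,v_7].
The 30×20 boundary matrix has rank 20 and Smith normal form diag(1,1,1,1,1,1,1,1,1,1,1,1,1,1,1,1,1,1,1,2).

Computing H_k = (kernel of ∂_k) / (image of ∂_{k+1}):

  H_0: rank C_0 − rank ∂_1 = 10 − 9 = 1, and the invariant factors of ∂_1 are all 1, so H_0 = Z.
  H_1: rank ker ∂_1 − rank ∂_2 = (30 − 9) − 20 = 1, and ∂_2 has invariant factor 2 > 1, so H_1 = Z ⊕ Z/2Z.
  H_2: rank ker ∂_2 − rank ∂_3 = (20 − 20) − 0 = 0, and there is no ∂_3, so H_2 = 0.

H_0 ≅ Z,  H_1 ≅ Z ⊕ Z/2Z,  H_2 = 0.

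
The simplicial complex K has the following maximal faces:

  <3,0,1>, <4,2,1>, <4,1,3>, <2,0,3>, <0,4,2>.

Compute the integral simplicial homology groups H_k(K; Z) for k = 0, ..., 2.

Take the total order 0 < 1 < 2 < 3 < 4 on the vertex set. Then K (dimension 2) consists of the simplices:

  0-simplices (5): [0], [1], [2], [3], [4]
  1-simplices (10): [0,1], [0,2], [0,3], [0,4], [1,2], [1,3], [1,4], [2,3], [2,4], [3,4]
  2-simplices (5): [0,1,3], [0,2,3], [0,2,4], [1,2,4], [1,3,4]

giving chain groups C_0 ≅ Z^5, C_1 ≅ Z^10, C_2 ≅ Z^5.

The boundary map ∂_1: C_1 → C_0 sends each edge [p,q] (with p < q) to q − p.
As a 5×10 matrix over Z this has rank 4, with invariant factors (1,1,1,1).

∂_2: C_2 → C_1 acts by ∂[p,q,r] = [q,r] − [p,r] + [p,q]. For instance
  ∂[1,3,4] = [3,4] − [1,4] + [1,3],
  ∂[1,2,4] = [2,4] − [1,4] + [1,2].
The 10×5 boundary matrix has rank 5 and Smith normal form diag(1,1,1,1,1).

Reading off H_k = ker ∂_k / im ∂_{k+1}:

  H_0: rank C_0 − rank ∂_1 = 5 − 4 = 1, and the invariant factors of ∂_1 are all 1, so H_0 ≅ Z.
  H_1: rank ker ∂_1 − rank ∂_2 = (10 − 4) − 5 = 1, and the invariant factors of ∂_2 are all 1, so H_1 ≅ Z.
  H_2: rank ker ∂_2 − rank ∂_3 = (5 − 5) − 0 = 0, and there is no ∂_3, so H_2 ≅ 0.

(K is a triangulation of the Möbius band.)

H_0 ≅ Z,  H_1 ≅ Z,  H_2 = 0.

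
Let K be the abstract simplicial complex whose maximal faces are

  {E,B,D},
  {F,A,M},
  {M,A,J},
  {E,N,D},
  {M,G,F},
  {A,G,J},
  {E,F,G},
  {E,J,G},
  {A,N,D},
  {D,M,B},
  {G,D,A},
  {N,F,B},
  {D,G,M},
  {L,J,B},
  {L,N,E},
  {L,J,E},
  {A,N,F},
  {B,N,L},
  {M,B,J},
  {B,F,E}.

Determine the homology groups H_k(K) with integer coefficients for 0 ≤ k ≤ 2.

H_0 ≅ Z,  H_1 ≅ Z ⊕ Z/2,  H_2 = 0.

Fix the vertex order A < B < D < E < F < G < J < L < M < N and write every simplex with vertices in increasing order. Then dim K = 2 and the simplices of K are:

  0-simplices (10): A, B, D, E, F, G, J, L, M, N
  1-simplices (30): AD, AF, AG, AJ, AM, AN, BD, BE, BF, BJ, BL, BM, BN, DE, DG, DM, DN, EF, EG, EJ, EL, EN, FG, FM, FN, GJ, GM, JL, JM, LN
  2-simplices (20): ADG, ADN, AFM, AFN, AGJ, AJM, BDE, BDM, BEF, BFN, BJL, BJM, BLN, DEN, DGM, EFG, EGJ, EJL, ELN, FGM

so the chain groups are C_0 ≅ Z^10, C_1 ≅ Z^30, C_2 ≅ Z^20.

The boundary map ∂_1: C_1 → C_0 sends each edge [p,q] (with p < q) to q − p. For instance
  ∂FN = N − F.
This gives a 10×30 integer matrix of rank 9; reducing to Smith normal form yields diagonal entries (1,1,1,1,1,1,1,1,1).

∂_2: C_2 → C_1 acts by ∂[p,q,r] = [q,r] − [p,r] + [p,q]. For instance
  ∂DGM = GM − DM + DG,
  ∂BJM = JM − BM + BJ.
The resulting 30×20 matrix has rank 20, and its Smith normal form has invariant factors (1,1,1,1,1,1,1,1,1,1,1,1,1,1,1,1,1,1,1,2).

Now H_k = ker ∂_k / im ∂_{k+1}, so:

  H_0: rank C_0 − rank ∂_1 = 10 − 9 = 1, and the invariant factors of ∂_1 are all 1, so H_0 = Z.
  H_1: rank ker ∂_1 − rank ∂_2 = (30 − 9) − 20 = 1, and ∂_2 has invariant factor 2 > 1, so H_1 = Z ⊕ Z/2.
  H_2: rank ker ∂_2 − rank ∂_3 = (20 − 20) − 0 = 0, and there is no ∂_3, so H_2 = 0.

As a check, the Euler characteristic is 10 − 30 + 20 = 0, which agrees with 1 − 1 + 0 = 0.
(K is a triangulation of the Klein bottle.)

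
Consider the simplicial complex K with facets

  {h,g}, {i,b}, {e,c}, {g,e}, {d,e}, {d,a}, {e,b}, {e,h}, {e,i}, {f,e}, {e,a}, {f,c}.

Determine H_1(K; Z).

H_1 = Z^4.

We work with the vertex ordering a < b < c < d < e < f < g < h < i. The simplices of K, each written with vertices in increasing order, are:

  0-simplices (9): a, b, c, d, e, f, g, h, i
  1-simplices (12): ad, ae, be, bi, ce, cf, de, ef, eg, eh, ei, gh

giving chain groups C_0 ≅ Z^9, C_1 ≅ Z^12.

The boundary map ∂_1: C_1 → C_0 maps an edge to its endpoints' difference, ∂[p,q] = q − p.
This gives a 9×12 integer matrix of rank 8; reducing to Smith normal form yields diagonal entries (1,1,1,1,1,1,1,1).

Now H_k = ker ∂_k / im ∂_{k+1}, so:

  H_1: rank ker ∂_1 − rank ∂_2 = (12 − 8) − 0 = 4, and there is no ∂_2, so H_1 ≅ Z^4.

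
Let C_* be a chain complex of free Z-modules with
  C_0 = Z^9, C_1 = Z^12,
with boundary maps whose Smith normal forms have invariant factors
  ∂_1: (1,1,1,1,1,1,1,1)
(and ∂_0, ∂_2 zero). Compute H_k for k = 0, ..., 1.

H_0 = Z,  H_1 = Z^4.

H_0: b_0 = 9 − 0 − 8 = 1; torsion from ∂_1 factors > 1: none. So H_0 = Z.
H_1: b_1 = 12 − 8 − 0 = 4; torsion from ∂_2 factors > 1: none. So H_1 = Z^4.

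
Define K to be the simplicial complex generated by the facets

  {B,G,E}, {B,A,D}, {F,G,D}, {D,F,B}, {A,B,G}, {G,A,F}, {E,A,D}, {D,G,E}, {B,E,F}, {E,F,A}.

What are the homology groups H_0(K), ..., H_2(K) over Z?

H_0 = Z,  H_1 = Z/2,  H_2 = 0.

K has 6 vertices, 15 edges, 10 triangles.
rank ∂_0 = 0, rank ∂_1 = 5 ⇒ b_0 = 6 − 0 − 5 = 1; all invariant factors of ∂_1 are 1 so no torsion. So H_0 ≅ Z.
rank ∂_1 = 5, rank ∂_2 = 10 ⇒ b_1 = 15 − 5 − 10 = 0; ∂_2 has invariant factor(s) [2] giving torsion. So H_1 ≅ Z/2.
rank ∂_2 = 10, rank ∂_3 = 0 ⇒ b_2 = 10 − 10 − 0 = 0. So H_2 ≅ 0.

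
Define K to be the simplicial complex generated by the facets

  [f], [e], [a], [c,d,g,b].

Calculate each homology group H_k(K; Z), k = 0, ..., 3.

Take the total order a < b < c < d < e < f < g on the vertex set. Then K (dimension 3) consists of the simplices:

  0-simplices (7): a, b, c, d, e, f, g
  1-simplices (6): bc, bd, bg, cd, cg, dg
  2-simplices (4): bcd, bcg, bdg, cdg
  3-simplices (1): bcdg

so the chain groups are C_0 ≅ Z^7, C_1 ≅ Z^6, C_2 ≅ Z^4, C_3 ≅ Z^1.

The boundary map ∂_1: C_1 → C_0 sends each edge [p,q] (with p < q) to q − p. For instance
  ∂bc = c − b.
The 7×6 boundary matrix has rank 3 and Smith normal form diag(1,1,1).

The boundary map ∂_2: C_2 → C_1 maps a triangle to the signed sum of its edges. For instance
  ∂bcd = cd − bd + bc,
  ∂bcg = cg − bg + bc.
The resulting 6×4 matrix has rank 3, and its Smith normal form has invariant factors (1,1,1).

The boundary map ∂_3: C_3 → C_2 sends each 3-simplex σ to the alternating sum Σ_i (−1)^i (σ with its i-th vertex removed). For instance
  ∂bcdg = cdg − bdg + bcg − bcd.
The 4×1 boundary matrix has rank 1 and Smith normal form diag(1).

Computing H_k = (kernel of ∂_k) / (image of ∂_{k+1}):

  H_0: rank C_0 − rank ∂_1 = 7 − 3 = 4, and the invariant factors of ∂_1 are all 1, so H_0 ≅ Z^4.
  H_1: rank ker ∂_1 − rank ∂_2 = (6 − 3) − 3 = 0, and the invariant factors of ∂_2 are all 1, so H_1 ≅ 0.
  H_2: rank ker ∂_2 − rank ∂_3 = (4 − 3) − 1 = 0, and the invariant factors of ∂_3 are all 1, so H_2 ≅ 0.
  H_3: rank ker ∂_3 − rank ∂_4 = (1 − 1) − 0 = 0, and there is no ∂_4, so H_3 ≅ 0.

(K is a triangulation of the disjoint union of a set of 3 points and the 3-simplex.)

H_0 ≅ Z^4,  H_1 = 0,  H_2 = 0,  H_3 = 0.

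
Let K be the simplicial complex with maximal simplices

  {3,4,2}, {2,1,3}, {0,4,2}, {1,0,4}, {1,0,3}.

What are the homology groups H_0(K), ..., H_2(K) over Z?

Fix the vertex order 0 < 1 < 2 < 3 < 4 and write every simplex with vertices in increasing order. Then dim K = 2 and the simplices of K are:

  0-simplices (5): [0], [1], [2], [3], [4]
  1-simplices (10): [0,1], [0,2], [0,3], [0,4], [1,2], [1,3], [1,4], [2,3], [2,4], [3,4]
  2-simplices (5): [0,1,3], [0,1,4], [0,2,4], [1,2,3], [2,3,4]

Hence C_0 ≅ Z^5, C_1 ≅ Z^10, C_2 ≅ Z^5.

∂_1: C_1 → C_0 maps an edge to its endpoints' difference, ∂[p,q] = q − p. For instance
  ∂[1,2] = [2] − [1].
This gives a 5×10 integer matrix of rank 4; reducing to Smith normal form yields diagonal entries (1,1,1,1).

∂_2: C_2 → C_1 acts by ∂[p,q,r] = [q,r] − [p,r] + [p,q]. For instance
  ∂[1,2,3] = [2,3] − [1,3] + [1,2],
  ∂[0,1,4] = [1,4] − [0,4] + [0,1].
This gives a 10×5 integer matrix of rank 5; reducing to Smith normal form yields diagonal entries (1,1,1,1,1).

Computing H_k = (kernel of ∂_k) / (image of ∂_{k+1}):

  H_0: rank C_0 − rank ∂_1 = 5 − 4 = 1, and the invariant factors of ∂_1 are all 1, so H_0 ≅ Z.
  H_1: rank ker ∂_1 − rank ∂_2 = (10 − 4) − 5 = 1, and the invariant factors of ∂_2 are all 1, so H_1 ≅ Z.
  H_2: rank ker ∂_2 − rank ∂_3 = (5 − 5) − 0 = 0, and there is no ∂_3, so H_2 ≅ 0.

As a check, the Euler characteristic is 5 − 10 + 5 = 0, which agrees with 1 − 1 + 0 = 0.

H_0 = Z,  H_1 = Z,  H_2 = 0.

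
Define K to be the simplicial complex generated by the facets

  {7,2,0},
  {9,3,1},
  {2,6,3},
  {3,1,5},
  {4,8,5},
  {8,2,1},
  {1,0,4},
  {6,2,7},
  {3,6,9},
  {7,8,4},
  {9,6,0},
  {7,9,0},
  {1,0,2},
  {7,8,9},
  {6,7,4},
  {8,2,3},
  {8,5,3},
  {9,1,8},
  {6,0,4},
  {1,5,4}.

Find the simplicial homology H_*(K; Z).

Fix the vertex order 0 < 1 < 2 < 3 < 4 < 5 < 6 < 7 < 8 < 9 and write every simplex with vertices in increasing order. Then dim K = 2 and the simplices of K are:

  0-simplices (10): [0], [1], [2], [3], [4], [5], [6], [7], [8], [9]
  1-simplices (30): (30 of them)
  2-simplices (20): (20 of them)

Hence C_0 ≅ Z^10, C_1 ≅ Z^30, C_2 ≅ Z^20.

The boundary map ∂_1: C_1 → C_0 maps an edge to its endpoints' difference, ∂[p,q] = q − p.
The resulting 10×30 matrix has rank 9, and its Smith normal form has invariant factors (1,1,1,1,1,1,1,1,1).

∂_2: C_2 → C_1 acts by ∂[p,q,r] = [q,r] − [p,r] + [p,q]. For instance
  ∂[2,3,8] = [3,8] − [2,8] + [2,3],
  ∂[4,5,8] = [5,8] − [4,8] + [4,5].
As a 30×20 matrix over Z this has rank 20, with invariant factors (1,1,1,1,1,1,1,1,1,1,1,1,1,1,1,1,1,1,1,2).

Computing H_k = (kernel of ∂_k) / (image of ∂_{k+1}):

  H_0: rank C_0 − rank ∂_1 = 10 − 9 = 1, and the invariant factors of ∂_1 are all 1, so H_0 = Z.
  H_1: rank ker ∂_1 − rank ∂_2 = (30 − 9) − 20 = 1, and ∂_2 has invariant factor 2 > 1, so H_1 = Z × Z/2.
  H_2: rank ker ∂_2 − rank ∂_3 = (20 − 20) − 0 = 0, and there is no ∂_3, so H_2 = 0.

H_0 ≅ Z,  H_1 ≅ Z × Z/2,  H_2 = 0.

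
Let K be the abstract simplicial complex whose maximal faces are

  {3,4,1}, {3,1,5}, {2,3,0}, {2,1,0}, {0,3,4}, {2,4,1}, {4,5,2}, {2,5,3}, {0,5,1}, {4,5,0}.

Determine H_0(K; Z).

H_0 ≅ Z.

Order the vertices as 0 < 1 < 2 < 3 < 4 < 5. Listing each simplex with vertices in this order, K has dimension 2 with simplices:

  0-simplices (6): [0], [1], [2], [3], [4], [5]
  1-simplices (15): [0,1], [0,2], [0,3], [0,4], [0,5], [1,2], [1,3], [1,4], [1,5], [2,3], [2,4], [2,5], [3,4], [3,5], [4,5]
  2-simplices (10): [0,1,2], [0,1,5], [0,2,3], [0,3,4], [0,4,5], [1,2,4], [1,3,4], [1,3,5], [2,3,5], [2,4,5]

giving chain groups C_0 ≅ Z^6, C_1 ≅ Z^15, C_2 ≅ Z^10.

Boundary ∂_1: C_1 → C_0 sends each edge [p,q] (with p < q) to q − p. For instance
  ∂[1,4] = [4] − [1].
The resulting 6×15 matrix has rank 5, and its Smith normal form has invariant factors (1,1,1,1,1).

The boundary map ∂_2: C_2 → C_1 maps a triangle to the signed sum of its edges. For instance
  ∂[1,2,4] = [2,4] − [1,4] + [1,2],
  ∂[2,4,5] = [4,5] − [2,5] + [2,4].
This gives a 15×10 integer matrix of rank 10; reducing to Smith normal form yields diagonal entries (1,1,1,1,1,1,1,1,1,2).

Computing H_k = (kernel of ∂_k) / (image of ∂_{k+1}):

  H_0: rank C_0 − rank ∂_1 = 6 − 5 = 1, and the invariant factors of ∂_1 are all 1, so H_0 = Z.

(K is a triangulation of the real projective plane RP^2.)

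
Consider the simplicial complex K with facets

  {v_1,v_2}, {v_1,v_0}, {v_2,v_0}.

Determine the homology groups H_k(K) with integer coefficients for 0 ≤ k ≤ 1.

K has 3 vertices, 3 edges.
rank ∂_0 = 0, rank ∂_1 = 2 ⇒ b_0 = 3 − 0 − 2 = 1; all invariant factors of ∂_1 are 1 so no torsion. So H_0 ≅ Z.
rank ∂_1 = 2, rank ∂_2 = 0 ⇒ b_1 = 3 − 2 − 0 = 1. So H_1 ≅ Z.

H_0 ≅ Z,  H_1 ≅ Z.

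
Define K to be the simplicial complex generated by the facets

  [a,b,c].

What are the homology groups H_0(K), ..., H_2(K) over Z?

H_0 ≅ Z,  H_1 = 0,  H_2 = 0.

We work with the vertex ordering a < b < c. The simplices of K, each written with vertices in increasing order, are:

  0-simplices (3): a, b, c
  1-simplices (3): ab, ac, bc
  2-simplices (1): abc

Hence C_0 ≅ Z^3, C_1 ≅ Z^3, C_2 ≅ Z^1.

The boundary map ∂_1: C_1 → C_0 is given by ∂[p,q] = [q] − [p].
This gives a 3×3 integer matrix of rank 2; reducing to Smith normal form yields diagonal entries (1,1).

∂_2: C_2 → C_1 maps a triangle to the signed sum of its edges. For instance
  ∂abc = bc − ac + ab.
This gives a 3×1 integer matrix of rank 1; reducing to Smith normal form yields diagonal entries (1).

Computing H_k = (kernel of ∂_k) / (image of ∂_{k+1}):

  H_0: rank C_0 − rank ∂_1 = 3 − 2 = 1, and the invariant factors of ∂_1 are all 1, so H_0 = Z.
  H_1: rank ker ∂_1 − rank ∂_2 = (3 − 2) − 1 = 0, and the invariant factors of ∂_2 are all 1, so H_1 = 0.
  H_2: rank ker ∂_2 − rank ∂_3 = (1 − 1) − 0 = 0, and there is no ∂_3, so H_2 = 0.

(K is a triangulation of the 2-simplex.)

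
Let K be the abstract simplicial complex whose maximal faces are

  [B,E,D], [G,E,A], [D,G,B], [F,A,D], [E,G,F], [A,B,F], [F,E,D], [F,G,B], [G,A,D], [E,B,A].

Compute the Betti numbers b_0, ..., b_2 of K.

We work with the vertex ordering A < B < D < E < F < G. The simplices of K, each written with vertices in increasing order, are:

  0-simplices (6): A, B, D, E, F, G
  1-simplices (15): AB, AD, AE, AF, AG, BD, BE, BF, BG, DE, DF, DG, EF, EG, FG
  2-simplices (10): ABE, ABF, ADF, ADG, AEG, BDE, BDG, BFG, DEF, EFG

Hence C_0 ≅ Z^6, C_1 ≅ Z^15, C_2 ≅ Z^10.

Boundary ∂_1: C_1 → C_0 maps an edge to its endpoints' difference, ∂[p,q] = q − p. For instance
  ∂EG = G − E.
As a 6×15 matrix over Z this has rank 5, with invariant factors (1,1,1,1,1).

Boundary ∂_2: C_2 → C_1 acts by ∂[p,q,r] = [q,r] − [p,r] + [p,q]. For instance
  ∂ABE = BE − AE + AB,
  ∂DEF = EF − DF + DE.
The 15×10 boundary matrix has rank 10 and Smith normal form diag(1,1,1,1,1,1,1,1,1,2).

Reading off H_k = ker ∂_k / im ∂_{k+1}:

  H_0: rank C_0 − rank ∂_1 = 6 − 5 = 1, and the invariant factors of ∂_1 are all 1, so H_0 ≅ Z.
  H_1: rank ker ∂_1 − rank ∂_2 = (15 − 5) − 10 = 0, and ∂_2 has invariant factor 2 > 1, so H_1 ≅ Z/2.
  H_2: rank ker ∂_2 − rank ∂_3 = (10 − 10) − 0 = 0, and there is no ∂_3, so H_2 ≅ 0.

Hence the Betti numbers are b_0 = 1, b_1 = 0, b_2 = 0.

b_0 = 1, b_1 = 0, b_2 = 0.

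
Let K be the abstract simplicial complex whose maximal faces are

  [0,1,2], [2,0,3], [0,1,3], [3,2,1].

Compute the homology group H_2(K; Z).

H_2 = Z.

Fix the vertex order 0 < 1 < 2 < 3 and write every simplex with vertices in increasing order. Then dim K = 2 and the simplices of K are:

  0-simplices (4): [0], [1], [2], [3]
  1-simplices (6): [0,1], [0,2], [0,3], [1,2], [1,3], [2,3]
  2-simplices (4): [0,1,2], [0,1,3], [0,2,3], [1,2,3]

giving chain groups C_0 ≅ Z^4, C_1 ≅ Z^6, C_2 ≅ Z^4.

Boundary ∂_1: C_1 → C_0 sends each edge [p,q] (with p < q) to q − p.
This gives a 4×6 integer matrix of rank 3; reducing to Smith normal form yields diagonal entries (1,1,1).

Boundary ∂_2: C_2 → C_1 acts by ∂[p,q,r] = [q,r] − [p,r] + [p,q]. For instance
  ∂[0,2,3] = [2,3] − [0,3] + [0,2],
  ∂[0,1,2] = [1,2] − [0,2] + [0,1].
The 6×4 boundary matrix has rank 3 and Smith normal form diag(1,1,1).

Now H_k = ker ∂_k / im ∂_{k+1}, so:

  H_2: rank ker ∂_2 − rank ∂_3 = (4 − 3) − 0 = 1, and there is no ∂_3, so H_2 ≅ Z.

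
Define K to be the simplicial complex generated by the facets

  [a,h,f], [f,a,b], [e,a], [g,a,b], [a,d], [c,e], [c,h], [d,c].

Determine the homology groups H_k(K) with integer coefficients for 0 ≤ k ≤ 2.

We work with the vertex ordering a < b < c < d < e < f < g < h. The simplices of K, each written with vertices in increasing order, are:

  0-simplices (8): a, b, c, d, e, f, g, h
  1-simplices (12): ab, ad, ae, af, ag, ah, bf, bg, cd, ce, ch, fh
  2-simplices (3): abf, abg, afh

so the chain groups are C_0 ≅ Z^8, C_1 ≅ Z^12, C_2 ≅ Z^3.

The boundary map ∂_1: C_1 → C_0 maps an edge to its endpoints' difference, ∂[p,q] = q − p. For instance
  ∂ag = g − a.
As a 8×12 matrix over Z this has rank 7, with invariant factors (1,1,1,1,1,1,1).

Boundary ∂_2: C_2 → C_1 maps a triangle to the signed sum of its edges. For instance
  ∂abf = bf − af + ab,
  ∂abg = bg − ag + ab.
As a 12×3 matrix over Z this has rank 3, with invariant factors (1,1,1).

From H_k ≅ ker(∂_k) / im(∂_{k+1}) we obtain:

  H_0: rank C_0 − rank ∂_1 = 8 − 7 = 1, and the invariant factors of ∂_1 are all 1, so H_0 ≅ Z.
  H_1: rank ker ∂_1 − rank ∂_2 = (12 − 7) − 3 = 2, and the invariant factors of ∂_2 are all 1, so H_1 ≅ Z^2.
  H_2: rank ker ∂_2 − rank ∂_3 = (3 − 3) − 0 = 0, and there is no ∂_3, so H_2 ≅ 0.

As a check, the Euler characteristic is 8 − 12 + 3 = -1, which agrees with 1 − 2 + 0 = -1.

H_0 = Z,  H_1 = Z^2,  H_2 = 0.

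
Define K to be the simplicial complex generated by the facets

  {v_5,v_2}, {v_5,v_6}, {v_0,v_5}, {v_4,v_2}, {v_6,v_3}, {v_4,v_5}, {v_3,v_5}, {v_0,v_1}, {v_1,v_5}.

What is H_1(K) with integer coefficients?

H_1 ≅ Z^3.

Fix the vertex order v_0 < v_1 < v_2 < v_3 < v_4 < v_5 < v_6 and write every simplex with vertices in increasing order. Then dim K = 1 and the simplices of K are:

  0-simplices (7): [v_0], [v_1], [v_2], [v_3], [v_4], [v_5], [v_6]
  1-simplices (9): [v_0,v_1], [v_0,v_5], [v_1,v_5], [v_2,v_4], [v_2,v_5], [v_3,v_5], [v_3,v_6], [v_4,v_5], [v_5,v_6]

so the chain groups are C_0 ≅ Z^7, C_1 ≅ Z^9.

Boundary ∂_1: C_1 → C_0 sends each edge [p,q] (with p < q) to q − p.
The 7×9 boundary matrix has rank 6 and Smith normal form diag(1,1,1,1,1,1).

Reading off H_k = ker ∂_k / im ∂_{k+1}:

  H_1: rank ker ∂_1 − rank ∂_2 = (9 − 6) − 0 = 3, and there is no ∂_2, so H_1 = Z^3.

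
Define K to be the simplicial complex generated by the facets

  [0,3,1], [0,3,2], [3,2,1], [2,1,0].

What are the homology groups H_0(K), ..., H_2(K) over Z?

H_0 = Z,  H_1 = 0,  H_2 = Z.

We work with the vertex ordering 0 < 1 < 2 < 3. The simplices of K, each written with vertices in increasing order, are:

  0-simplices (4): [0], [1], [2], [3]
  1-simplices (6): [0,1], [0,2], [0,3], [1,2], [1,3], [2,3]
  2-simplices (4): [0,1,2], [0,1,3], [0,2,3], [1,2,3]

giving chain groups C_0 ≅ Z^4, C_1 ≅ Z^6, C_2 ≅ Z^4.

The boundary map ∂_1: C_1 → C_0 maps an edge to its endpoints' difference, ∂[p,q] = q − p.
As a 4×6 matrix over Z this has rank 3, with invariant factors (1,1,1).

Boundary ∂_2: C_2 → C_1 sends each 2-simplex [p,q,r] to [q,r] − [p,r] + [p,q]. For instance
  ∂[0,2,3] = [2,3] − [0,3] + [0,2],
  ∂[0,1,2] = [1,2] − [0,2] + [0,1].
The resulting 6×4 matrix has rank 3, and its Smith normal form has invariant factors (1,1,1).

Now H_k = ker ∂_k / im ∂_{k+1}, so:

  H_0: rank C_0 − rank ∂_1 = 4 − 3 = 1, and the invariant factors of ∂_1 are all 1, so H_0 ≅ Z.
  H_1: rank ker ∂_1 − rank ∂_2 = (6 − 3) − 3 = 0, and the invariant factors of ∂_2 are all 1, so H_1 ≅ 0.
  H_2: rank ker ∂_2 − rank ∂_3 = (4 − 3) − 0 = 1, and there is no ∂_3, so H_2 ≅ Z.

(K is a triangulation of the 2-sphere S^2.)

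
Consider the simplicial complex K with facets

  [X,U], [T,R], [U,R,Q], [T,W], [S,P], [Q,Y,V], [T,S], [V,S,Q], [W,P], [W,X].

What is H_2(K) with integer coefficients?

We work with the vertex ordering P < Q < R < S < T < U < V < W < X < Y. The simplices of K, each written with vertices in increasing order, are:

  0-simplices (10): P, Q, R, S, T, U, V, W, X, Y
  1-simplices (15): PS, PW, QR, QS, QU, QV, QY, RT, RU, ST, SV, TW, UX, VY, WX
  2-simplices (3): QRU, QSV, QVY

so the chain groups are C_0 ≅ Z^10, C_1 ≅ Z^15, C_2 ≅ Z^3.

∂_1: C_1 → C_0 sends each edge [p,q] (with p < q) to q − p.
The 10×15 boundary matrix has rank 9 and Smith normal form diag(1,1,1,1,1,1,1,1,1).

∂_2: C_2 → C_1 maps a triangle to the signed sum of its edges. For instance
  ∂QSV = SV − QV + QS,
  ∂QRU = RU − QU + QR.
The 15×3 boundary matrix has rank 3 and Smith normal form diag(1,1,1).

From H_k ≅ ker(∂_k) / im(∂_{k+1}) we obtain:

  H_2: rank ker ∂_2 − rank ∂_3 = (3 − 3) − 0 = 0, and there is no ∂_3, so H_2 = 0.

H_2 = 0.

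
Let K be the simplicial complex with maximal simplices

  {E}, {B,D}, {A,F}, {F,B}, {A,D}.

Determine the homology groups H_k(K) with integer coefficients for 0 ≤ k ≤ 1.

H_0 = Z^2,  H_1 = Z.

Fix the vertex order A < B < D < E < F and write every simplex with vertices in increasing order. Then dim K = 1 and the simplices of K are:

  0-simplices (5): A, B, D, E, F
  1-simplices (4): AD, AF, BD, BF

giving chain groups C_0 ≅ Z^5, C_1 ≅ Z^4.

Boundary ∂_1: C_1 → C_0 maps an edge to its endpoints' difference, ∂[p,q] = q − p.
The resulting 5×4 matrix has rank 3, and its Smith normal form has invariant factors (1,1,1).

Computing H_k = (kernel of ∂_k) / (image of ∂_{k+1}):

  H_0: rank C_0 − rank ∂_1 = 5 − 3 = 2, and the invariant factors of ∂_1 are all 1, so H_0 ≅ Z^2.
  H_1: rank ker ∂_1 − rank ∂_2 = (4 − 3) − 0 = 1, and there is no ∂_2, so H_1 ≅ Z.

As a check, the Euler characteristic is 5 − 4 = 1, which agrees with 2 − 1 = 1.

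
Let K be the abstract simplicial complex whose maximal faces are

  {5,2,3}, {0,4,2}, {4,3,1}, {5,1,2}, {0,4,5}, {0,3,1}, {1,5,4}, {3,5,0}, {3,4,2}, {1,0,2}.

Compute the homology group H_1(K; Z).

H_1 ≅ Z/2.

Take the total order 0 < 1 < 2 < 3 < 4 < 5 on the vertex set. Then K (dimension 2) consists of the simplices:

  0-simplices (6): [0], [1], [2], [3], [4], [5]
  1-simplices (15): [0,1], [0,2], [0,3], [0,4], [0,5], [1,2], [1,3], [1,4], [1,5], [2,3], [2,4], [2,5], [3,4], [3,5], [4,5]
  2-simplices (10): [0,1,2], [0,1,3], [0,2,4], [0,3,5], [0,4,5], [1,2,5], [1,3,4], [1,4,5], [2,3,4], [2,3,5]

giving chain groups C_0 ≅ Z^6, C_1 ≅ Z^15, C_2 ≅ Z^10.

Boundary ∂_1: C_1 → C_0 sends each edge [p,q] (with p < q) to q − p. For instance
  ∂[2,4] = [4] − [2].
This gives a 6×15 integer matrix of rank 5; reducing to Smith normal form yields diagonal entries (1,1,1,1,1).

The boundary map ∂_2: C_2 → C_1 maps a triangle to the signed sum of its edges. For instance
  ∂[0,2,4] = [2,4] − [0,4] + [0,2],
  ∂[0,1,2] = [1,2] − [0,2] + [0,1].
The resulting 15×10 matrix has rank 10, and its Smith normal form has invariant factors (1,1,1,1,1,1,1,1,1,2).

Now H_k = ker ∂_k / im ∂_{k+1}, so:

  H_1: rank ker ∂_1 − rank ∂_2 = (15 − 5) − 10 = 0, and ∂_2 has invariant factor 2 > 1, so H_1 = Z/2.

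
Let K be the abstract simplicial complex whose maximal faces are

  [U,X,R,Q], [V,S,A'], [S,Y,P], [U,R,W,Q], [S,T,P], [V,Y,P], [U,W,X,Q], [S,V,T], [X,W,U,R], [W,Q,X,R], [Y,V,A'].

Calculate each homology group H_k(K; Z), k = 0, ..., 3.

H_0 = Z^2,  H_1 = Z,  H_2 = 0,  H_3 = Z.

Order the vertices as P < Q < R < S < T < U < V < W < X < Y < A'. Listing each simplex with vertices in this order, K has dimension 3 with simplices:

  0-simplices (11): [P], [Q], [R], [S], [T], [U], [V], [W], [X], [Y], [A']
  1-simplices (22): [P,S], [P,T], [P,V], [P,Y], [Q,R], [Q,U], [Q,W], [Q,X], [R,U], [R,W], [R,X], [S,T], [S,V], [S,Y], [S,A'], [T,V], [U,W], [U,X], [V,Y], [V,A'], [W,X], [Y,A']
  2-simplices (16): [P,S,T], [P,S,Y], [P,V,Y], [Q,R,U], [Q,R,W], [Q,R,X], [Q,U,W], [Q,U,X], [Q,W,X], [R,U,W], [R,U,X], [R,W,X], [S,T,V], [S,V,A'], [U,W,X], [V,Y,A']
  3-simplices (5): [Q,R,U,W], [Q,R,U,X], [Q,R,W,X], [Q,U,W,X], [R,U,W,X]

giving chain groups C_0 ≅ Z^11, C_1 ≅ Z^22, C_2 ≅ Z^16, C_3 ≅ Z^5.

The boundary map ∂_1: C_1 → C_0 maps an edge to its endpoints' difference, ∂[p,q] = q − p. For instance
  ∂[W,X] = [X] − [W].
The resulting 11×22 matrix has rank 9, and its Smith normal form has invariant factors (1,1,1,1,1,1,1,1,1).

∂_2: C_2 → C_1 maps a triangle to the signed sum of its edges. For instance
  ∂[Q,R,U] = [R,U] − [Q,U] + [Q,R],
  ∂[Q,R,X] = [R,X] − [Q,X] + [Q,R].
As a 22×16 matrix over Z this has rank 12, with invariant factors (1,1,1,1,1,1,1,1,1,1,1,1).

∂_3: C_3 → C_2 sends each 3-simplex σ to the alternating sum Σ_i (−1)^i (σ with its i-th vertex removed). For instance
  ∂[R,U,W,X] = [U,W,X] − [R,W,X] + [R,U,X] − [R,U,W],
  ∂[Q,R,U,X] = [R,U,X] − [Q,U,X] + [Q,R,X] − [Q,R,U].
This gives a 16×5 integer matrix of rank 4; reducing to Smith normal form yields diagonal entries (1,1,1,1).

Computing H_k = (kernel of ∂_k) / (image of ∂_{k+1}):

  H_0: rank C_0 − rank ∂_1 = 11 − 9 = 2, and the invariant factors of ∂_1 are all 1, so H_0 = Z^2.
  H_1: rank ker ∂_1 − rank ∂_2 = (22 − 9) − 12 = 1, and the invariant factors of ∂_2 are all 1, so H_1 = Z.
  H_2: rank ker ∂_2 − rank ∂_3 = (16 − 12) − 4 = 0, and the invariant factors of ∂_3 are all 1, so H_2 = 0.
  H_3: rank ker ∂_3 − rank ∂_4 = (5 − 4) − 0 = 1, and there is no ∂_4, so H_3 = Z.

As a check, the Euler characteristic is 11 − 22 + 16 − 5 = 0, which agrees with 2 − 1 + 0 − 1 = 0.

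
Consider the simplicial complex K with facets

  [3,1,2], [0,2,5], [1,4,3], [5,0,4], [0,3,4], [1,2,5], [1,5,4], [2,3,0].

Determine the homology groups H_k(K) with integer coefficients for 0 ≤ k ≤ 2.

Take the total order 0 < 1 < 2 < 3 < 4 < 5 on the vertex set. Then K (dimension 2) consists of the simplices:

  0-simplices (6): [0], [1], [2], [3], [4], [5]
  1-simplices (12): [0,2], [0,3], [0,4], [0,5], [1,2], [1,3], [1,4], [1,5], [2,3], [2,5], [3,4], [4,5]
  2-simplices (8): [0,2,3], [0,2,5], [0,3,4], [0,4,5], [1,2,3], [1,2,5], [1,3,4], [1,4,5]

Hence C_0 ≅ Z^6, C_1 ≅ Z^12, C_2 ≅ Z^8.

∂_1: C_1 → C_0 is given by ∂[p,q] = [q] − [p].
As a 6×12 matrix over Z this has rank 5, with invariant factors (1,1,1,1,1).

Boundary ∂_2: C_2 → C_1 sends each 2-simplex [p,q,r] to [q,r] − [p,r] + [p,q]. For instance
  ∂[0,2,3] = [2,3] − [0,3] + [0,2],
  ∂[0,3,4] = [3,4] − [0,4] + [0,3].
The resulting 12×8 matrix has rank 7, and its Smith normal form has invariant factors (1,1,1,1,1,1,1).

Now H_k = ker ∂_k / im ∂_{k+1}, so:

  H_0: rank C_0 − rank ∂_1 = 6 − 5 = 1, and the invariant factors of ∂_1 are all 1, so H_0 = Z.
  H_1: rank ker ∂_1 − rank ∂_2 = (12 − 5) − 7 = 0, and the invariant factors of ∂_2 are all 1, so H_1 = 0.
  H_2: rank ker ∂_2 − rank ∂_3 = (8 − 7) − 0 = 1, and there is no ∂_3, so H_2 = Z.

As a check, the Euler characteristic is 6 − 12 + 8 = 2, which agrees with 1 − 0 + 1 = 2.
(K is a triangulation of the 2-sphere S^2.)

H_0 ≅ Z,  H_1 = 0,  H_2 ≅ Z.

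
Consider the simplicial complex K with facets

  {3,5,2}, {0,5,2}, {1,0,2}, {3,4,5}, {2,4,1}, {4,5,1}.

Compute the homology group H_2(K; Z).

Take the total order 0 < 1 < 2 < 3 < 4 < 5 on the vertex set. Then K (dimension 2) consists of the simplices:

  0-simplices (6): [0], [1], [2], [3], [4], [5]
  1-simplices (12): [0,1], [0,2], [0,5], [1,2], [1,4], [1,5], [2,3], [2,4], [2,5], [3,4], [3,5], [4,5]
  2-simplices (6): [0,1,2], [0,2,5], [1,2,4], [1,4,5], [2,3,5], [3,4,5]

so the chain groups are C_0 ≅ Z^6, C_1 ≅ Z^12, C_2 ≅ Z^6.

∂_1: C_1 → C_0 sends each edge [p,q] (with p < q) to q − p. For instance
  ∂[1,4] = [4] − [1].
As a 6×12 matrix over Z this has rank 5, with invariant factors (1,1,1,1,1).

Boundary ∂_2: C_2 → C_1 maps a triangle to the signed sum of its edges. For instance
  ∂[0,2,5] = [2,5] − [0,5] + [0,2],
  ∂[0,1,2] = [1,2] − [0,2] + [0,1].
The 12×6 boundary matrix has rank 6 and Smith normal form diag(1,1,1,1,1,1).

From H_k ≅ ker(∂_k) / im(∂_{k+1}) we obtain:

  H_2: rank ker ∂_2 − rank ∂_3 = (6 − 6) − 0 = 0, and there is no ∂_3, so H_2 = 0.

(K is a triangulation of the cylinder S^1 x I.)

H_2 ≅ 0.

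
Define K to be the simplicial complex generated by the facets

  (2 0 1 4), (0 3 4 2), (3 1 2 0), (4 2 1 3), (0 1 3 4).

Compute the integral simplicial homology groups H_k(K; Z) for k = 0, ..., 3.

Fix the vertex order 0 < 1 < 2 < 3 < 4 and write every simplex with vertices in increasing order. Then dim K = 3 and the simplices of K are:

  0-simplices (5): [0], [1], [2], [3], [4]
  1-simplices (10): [0,1], [0,2], [0,3], [0,4], [1,2], [1,3], [1,4], [2,3], [2,4], [3,4]
  2-simplices (10): [0,1,2], [0,1,3], [0,1,4], [0,2,3], [0,2,4], [0,3,4], [1,2,3], [1,2,4], [1,3,4], [2,3,4]
  3-simplices (5): [0,1,2,3], [0,1,2,4], [0,1,3,4], [0,2,3,4], [1,2,3,4]

Hence C_0 ≅ Z^5, C_1 ≅ Z^10, C_2 ≅ Z^10, C_3 ≅ Z^5.

The boundary map ∂_1: C_1 → C_0 sends each edge [p,q] (with p < q) to q − p.
The 5×10 boundary matrix has rank 4 and Smith normal form diag(1,1,1,1).

∂_2: C_2 → C_1 acts by ∂[p,q,r] = [q,r] − [p,r] + [p,q]. For instance
  ∂[1,2,3] = [2,3] − [1,3] + [1,2],
  ∂[0,2,3] = [2,3] − [0,3] + [0,2].
This gives a 10×10 integer matrix of rank 6; reducing to Smith normal form yields diagonal entries (1,1,1,1,1,1).

Boundary ∂_3: C_3 → C_2 sends each 3-simplex σ to the alternating sum Σ_i (−1)^i (σ with its i-th vertex removed). For instance
  ∂[0,1,2,3] = [1,2,3] − [0,2,3] + [0,1,3] − [0,1,2],
  ∂[0,1,3,4] = [1,3,4] − [0,3,4] + [0,1,4] − [0,1,3].
This gives a 10×5 integer matrix of rank 4; reducing to Smith normal form yields diagonal entries (1,1,1,1).

Computing H_k = (kernel of ∂_k) / (image of ∂_{k+1}):

  H_0: rank C_0 − rank ∂_1 = 5 − 4 = 1, and the invariant factors of ∂_1 are all 1, so H_0 = Z.
  H_1: rank ker ∂_1 − rank ∂_2 = (10 − 4) − 6 = 0, and the invariant factors of ∂_2 are all 1, so H_1 = 0.
  H_2: rank ker ∂_2 − rank ∂_3 = (10 − 6) − 4 = 0, and the invariant factors of ∂_3 are all 1, so H_2 = 0.
  H_3: rank ker ∂_3 − rank ∂_4 = (5 − 4) − 0 = 1, and there is no ∂_4, so H_3 = Z.

As a check, the Euler characteristic is 5 − 10 + 10 − 5 = 0, which agrees with 1 − 0 + 0 − 1 = 0.

H_0 = Z,  H_1 = 0,  H_2 = 0,  H_3 = Z.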